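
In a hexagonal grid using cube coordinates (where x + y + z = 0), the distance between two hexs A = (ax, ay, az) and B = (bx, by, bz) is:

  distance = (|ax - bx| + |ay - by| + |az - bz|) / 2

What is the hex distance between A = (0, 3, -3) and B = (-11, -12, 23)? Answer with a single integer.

|ax - bx| = |0 - (-11)| = 11
|ay - by| = |3 - (-12)| = 15
|az - bz| = |-3 - 23| = 26
distance = (11 + 15 + 26) / 2 = 52 / 2 = 26

Answer: 26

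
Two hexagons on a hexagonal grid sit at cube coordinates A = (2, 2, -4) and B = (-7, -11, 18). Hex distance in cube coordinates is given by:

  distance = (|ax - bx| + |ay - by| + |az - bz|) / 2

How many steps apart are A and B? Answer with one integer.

|ax - bx| = |2 - (-7)| = 9
|ay - by| = |2 - (-11)| = 13
|az - bz| = |-4 - 18| = 22
distance = (9 + 13 + 22) / 2 = 44 / 2 = 22

Answer: 22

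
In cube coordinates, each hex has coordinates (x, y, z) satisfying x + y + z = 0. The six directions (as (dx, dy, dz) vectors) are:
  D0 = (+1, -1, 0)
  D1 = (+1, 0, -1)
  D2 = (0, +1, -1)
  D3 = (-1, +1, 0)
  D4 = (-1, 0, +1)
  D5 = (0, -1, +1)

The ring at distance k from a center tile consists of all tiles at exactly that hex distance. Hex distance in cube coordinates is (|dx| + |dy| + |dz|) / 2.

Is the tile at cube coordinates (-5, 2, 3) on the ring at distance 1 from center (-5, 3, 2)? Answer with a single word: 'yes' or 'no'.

Answer: yes

Derivation:
|px - cx| = |-5 - (-5)| = 0
|py - cy| = |2 - 3| = 1
|pz - cz| = |3 - 2| = 1
distance = (0+1+1)/2 = 2/2 = 1
radius = 1; distance == radius -> yes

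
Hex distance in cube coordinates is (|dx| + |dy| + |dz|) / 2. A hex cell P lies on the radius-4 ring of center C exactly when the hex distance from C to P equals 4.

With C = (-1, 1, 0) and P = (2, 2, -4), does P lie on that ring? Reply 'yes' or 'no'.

|px - cx| = |2 - (-1)| = 3
|py - cy| = |2 - 1| = 1
|pz - cz| = |-4 - 0| = 4
distance = (3+1+4)/2 = 8/2 = 4
radius = 4; distance == radius -> yes

Answer: yes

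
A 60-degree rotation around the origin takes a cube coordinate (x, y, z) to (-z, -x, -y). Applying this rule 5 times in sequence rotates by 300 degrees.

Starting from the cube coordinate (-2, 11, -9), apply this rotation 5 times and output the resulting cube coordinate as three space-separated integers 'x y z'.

Start: (-2, 11, -9)
Step 1: (-2, 11, -9) -> (-(-9), -(-2), -(11)) = (9, 2, -11)
Step 2: (9, 2, -11) -> (-(-11), -(9), -(2)) = (11, -9, -2)
Step 3: (11, -9, -2) -> (-(-2), -(11), -(-9)) = (2, -11, 9)
Step 4: (2, -11, 9) -> (-(9), -(2), -(-11)) = (-9, -2, 11)
Step 5: (-9, -2, 11) -> (-(11), -(-9), -(-2)) = (-11, 9, 2)

Answer: -11 9 2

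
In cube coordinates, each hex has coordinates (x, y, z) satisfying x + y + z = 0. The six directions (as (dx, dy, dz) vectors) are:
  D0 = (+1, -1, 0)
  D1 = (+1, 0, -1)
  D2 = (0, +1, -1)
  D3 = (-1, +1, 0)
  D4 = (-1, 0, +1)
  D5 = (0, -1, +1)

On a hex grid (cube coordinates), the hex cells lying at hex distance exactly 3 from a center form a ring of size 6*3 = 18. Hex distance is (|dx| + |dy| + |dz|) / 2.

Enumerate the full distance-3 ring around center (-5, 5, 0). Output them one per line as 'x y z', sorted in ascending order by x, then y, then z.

Answer: -8 5 3
-8 6 2
-8 7 1
-8 8 0
-7 4 3
-7 8 -1
-6 3 3
-6 8 -2
-5 2 3
-5 8 -3
-4 2 2
-4 7 -3
-3 2 1
-3 6 -3
-2 2 0
-2 3 -1
-2 4 -2
-2 5 -3

Derivation:
Walk ring at distance 3 from (-5, 5, 0):
Start at center + D4*3 = (-8, 5, 3)
  hex 0: (-8, 5, 3)
  hex 1: (-7, 4, 3)
  hex 2: (-6, 3, 3)
  hex 3: (-5, 2, 3)
  hex 4: (-4, 2, 2)
  hex 5: (-3, 2, 1)
  hex 6: (-2, 2, 0)
  hex 7: (-2, 3, -1)
  hex 8: (-2, 4, -2)
  hex 9: (-2, 5, -3)
  hex 10: (-3, 6, -3)
  hex 11: (-4, 7, -3)
  hex 12: (-5, 8, -3)
  hex 13: (-6, 8, -2)
  hex 14: (-7, 8, -1)
  hex 15: (-8, 8, 0)
  hex 16: (-8, 7, 1)
  hex 17: (-8, 6, 2)
Sorted: 18 hexes.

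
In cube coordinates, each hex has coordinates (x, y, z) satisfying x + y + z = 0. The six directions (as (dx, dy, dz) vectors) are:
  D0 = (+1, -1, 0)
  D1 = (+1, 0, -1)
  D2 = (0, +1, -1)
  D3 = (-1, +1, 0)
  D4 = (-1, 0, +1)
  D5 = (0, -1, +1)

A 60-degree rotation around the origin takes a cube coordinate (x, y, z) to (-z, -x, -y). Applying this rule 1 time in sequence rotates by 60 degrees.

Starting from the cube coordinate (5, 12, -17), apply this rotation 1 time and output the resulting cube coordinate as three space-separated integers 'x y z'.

Start: (5, 12, -17)
Step 1: (5, 12, -17) -> (-(-17), -(5), -(12)) = (17, -5, -12)

Answer: 17 -5 -12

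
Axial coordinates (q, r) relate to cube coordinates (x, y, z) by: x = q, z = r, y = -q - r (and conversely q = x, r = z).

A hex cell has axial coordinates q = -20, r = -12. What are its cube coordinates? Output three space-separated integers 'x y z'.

x = q = -20
z = r = -12
y = -x - z = -(-20) - (-12) = 32

Answer: -20 32 -12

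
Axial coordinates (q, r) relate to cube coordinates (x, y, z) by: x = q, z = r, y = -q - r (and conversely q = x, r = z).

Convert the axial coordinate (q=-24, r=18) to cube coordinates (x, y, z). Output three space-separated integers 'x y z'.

x = q = -24
z = r = 18
y = -x - z = -(-24) - (18) = 6

Answer: -24 6 18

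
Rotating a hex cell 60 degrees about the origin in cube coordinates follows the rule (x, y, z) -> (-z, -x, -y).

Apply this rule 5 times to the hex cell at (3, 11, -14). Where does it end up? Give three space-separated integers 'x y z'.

Start: (3, 11, -14)
Step 1: (3, 11, -14) -> (-(-14), -(3), -(11)) = (14, -3, -11)
Step 2: (14, -3, -11) -> (-(-11), -(14), -(-3)) = (11, -14, 3)
Step 3: (11, -14, 3) -> (-(3), -(11), -(-14)) = (-3, -11, 14)
Step 4: (-3, -11, 14) -> (-(14), -(-3), -(-11)) = (-14, 3, 11)
Step 5: (-14, 3, 11) -> (-(11), -(-14), -(3)) = (-11, 14, -3)

Answer: -11 14 -3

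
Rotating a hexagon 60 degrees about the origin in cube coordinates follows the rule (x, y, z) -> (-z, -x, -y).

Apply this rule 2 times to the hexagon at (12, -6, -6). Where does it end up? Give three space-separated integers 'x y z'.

Start: (12, -6, -6)
Step 1: (12, -6, -6) -> (-(-6), -(12), -(-6)) = (6, -12, 6)
Step 2: (6, -12, 6) -> (-(6), -(6), -(-12)) = (-6, -6, 12)

Answer: -6 -6 12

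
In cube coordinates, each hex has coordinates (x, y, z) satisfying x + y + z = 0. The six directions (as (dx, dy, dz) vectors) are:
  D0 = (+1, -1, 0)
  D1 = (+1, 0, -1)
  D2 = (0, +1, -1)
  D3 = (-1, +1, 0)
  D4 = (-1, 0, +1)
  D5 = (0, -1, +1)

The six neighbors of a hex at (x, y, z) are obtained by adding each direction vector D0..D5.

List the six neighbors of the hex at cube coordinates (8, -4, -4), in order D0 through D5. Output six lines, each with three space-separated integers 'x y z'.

Center: (8, -4, -4). Add each direction:
  D0: (8, -4, -4) + (1, -1, 0) = (9, -5, -4)
  D1: (8, -4, -4) + (1, 0, -1) = (9, -4, -5)
  D2: (8, -4, -4) + (0, 1, -1) = (8, -3, -5)
  D3: (8, -4, -4) + (-1, 1, 0) = (7, -3, -4)
  D4: (8, -4, -4) + (-1, 0, 1) = (7, -4, -3)
  D5: (8, -4, -4) + (0, -1, 1) = (8, -5, -3)

Answer: 9 -5 -4
9 -4 -5
8 -3 -5
7 -3 -4
7 -4 -3
8 -5 -3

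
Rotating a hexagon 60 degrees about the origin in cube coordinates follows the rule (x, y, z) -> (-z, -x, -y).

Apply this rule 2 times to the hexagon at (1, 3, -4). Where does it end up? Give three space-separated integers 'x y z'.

Answer: 3 -4 1

Derivation:
Start: (1, 3, -4)
Step 1: (1, 3, -4) -> (-(-4), -(1), -(3)) = (4, -1, -3)
Step 2: (4, -1, -3) -> (-(-3), -(4), -(-1)) = (3, -4, 1)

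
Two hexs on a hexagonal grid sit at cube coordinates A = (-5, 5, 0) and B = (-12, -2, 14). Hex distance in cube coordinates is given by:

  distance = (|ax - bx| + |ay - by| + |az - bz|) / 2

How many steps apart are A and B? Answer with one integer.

|ax - bx| = |-5 - (-12)| = 7
|ay - by| = |5 - (-2)| = 7
|az - bz| = |0 - 14| = 14
distance = (7 + 7 + 14) / 2 = 28 / 2 = 14

Answer: 14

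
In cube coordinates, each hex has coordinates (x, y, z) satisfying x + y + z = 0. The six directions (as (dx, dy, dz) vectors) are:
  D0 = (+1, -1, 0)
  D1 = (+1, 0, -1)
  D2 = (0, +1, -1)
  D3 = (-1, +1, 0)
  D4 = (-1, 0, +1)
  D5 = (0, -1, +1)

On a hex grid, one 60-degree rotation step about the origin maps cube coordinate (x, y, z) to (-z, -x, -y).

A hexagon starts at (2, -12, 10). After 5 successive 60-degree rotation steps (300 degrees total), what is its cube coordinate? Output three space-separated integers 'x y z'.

Start: (2, -12, 10)
Step 1: (2, -12, 10) -> (-(10), -(2), -(-12)) = (-10, -2, 12)
Step 2: (-10, -2, 12) -> (-(12), -(-10), -(-2)) = (-12, 10, 2)
Step 3: (-12, 10, 2) -> (-(2), -(-12), -(10)) = (-2, 12, -10)
Step 4: (-2, 12, -10) -> (-(-10), -(-2), -(12)) = (10, 2, -12)
Step 5: (10, 2, -12) -> (-(-12), -(10), -(2)) = (12, -10, -2)

Answer: 12 -10 -2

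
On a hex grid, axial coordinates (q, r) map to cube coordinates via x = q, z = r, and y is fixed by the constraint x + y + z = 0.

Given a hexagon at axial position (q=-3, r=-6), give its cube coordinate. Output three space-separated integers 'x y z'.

Answer: -3 9 -6

Derivation:
x = q = -3
z = r = -6
y = -x - z = -(-3) - (-6) = 9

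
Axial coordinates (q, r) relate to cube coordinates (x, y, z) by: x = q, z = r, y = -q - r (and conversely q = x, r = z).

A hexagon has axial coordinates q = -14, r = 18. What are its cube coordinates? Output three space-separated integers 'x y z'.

x = q = -14
z = r = 18
y = -x - z = -(-14) - (18) = -4

Answer: -14 -4 18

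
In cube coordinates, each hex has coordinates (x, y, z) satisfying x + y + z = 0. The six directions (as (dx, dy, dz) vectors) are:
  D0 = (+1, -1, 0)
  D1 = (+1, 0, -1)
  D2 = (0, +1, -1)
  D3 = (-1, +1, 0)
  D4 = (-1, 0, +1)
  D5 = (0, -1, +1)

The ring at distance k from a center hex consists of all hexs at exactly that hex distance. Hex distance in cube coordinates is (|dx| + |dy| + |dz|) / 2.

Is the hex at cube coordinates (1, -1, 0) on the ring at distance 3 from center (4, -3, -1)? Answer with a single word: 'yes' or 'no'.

|px - cx| = |1 - 4| = 3
|py - cy| = |-1 - (-3)| = 2
|pz - cz| = |0 - (-1)| = 1
distance = (3+2+1)/2 = 6/2 = 3
radius = 3; distance == radius -> yes

Answer: yes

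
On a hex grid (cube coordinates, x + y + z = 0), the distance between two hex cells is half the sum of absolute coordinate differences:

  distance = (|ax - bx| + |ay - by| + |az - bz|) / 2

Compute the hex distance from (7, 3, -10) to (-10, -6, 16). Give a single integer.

Answer: 26

Derivation:
|ax - bx| = |7 - (-10)| = 17
|ay - by| = |3 - (-6)| = 9
|az - bz| = |-10 - 16| = 26
distance = (17 + 9 + 26) / 2 = 52 / 2 = 26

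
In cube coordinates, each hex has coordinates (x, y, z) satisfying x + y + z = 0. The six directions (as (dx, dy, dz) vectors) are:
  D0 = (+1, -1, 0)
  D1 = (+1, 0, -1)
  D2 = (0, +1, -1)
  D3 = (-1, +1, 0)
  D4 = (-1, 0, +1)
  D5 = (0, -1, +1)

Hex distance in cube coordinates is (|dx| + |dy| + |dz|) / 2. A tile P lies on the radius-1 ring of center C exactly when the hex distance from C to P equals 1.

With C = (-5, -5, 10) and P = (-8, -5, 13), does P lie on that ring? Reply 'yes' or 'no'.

|px - cx| = |-8 - (-5)| = 3
|py - cy| = |-5 - (-5)| = 0
|pz - cz| = |13 - 10| = 3
distance = (3+0+3)/2 = 6/2 = 3
radius = 1; distance != radius -> no

Answer: no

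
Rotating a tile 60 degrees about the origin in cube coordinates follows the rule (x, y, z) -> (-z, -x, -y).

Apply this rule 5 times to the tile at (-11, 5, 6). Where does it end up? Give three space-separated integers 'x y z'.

Answer: -5 -6 11

Derivation:
Start: (-11, 5, 6)
Step 1: (-11, 5, 6) -> (-(6), -(-11), -(5)) = (-6, 11, -5)
Step 2: (-6, 11, -5) -> (-(-5), -(-6), -(11)) = (5, 6, -11)
Step 3: (5, 6, -11) -> (-(-11), -(5), -(6)) = (11, -5, -6)
Step 4: (11, -5, -6) -> (-(-6), -(11), -(-5)) = (6, -11, 5)
Step 5: (6, -11, 5) -> (-(5), -(6), -(-11)) = (-5, -6, 11)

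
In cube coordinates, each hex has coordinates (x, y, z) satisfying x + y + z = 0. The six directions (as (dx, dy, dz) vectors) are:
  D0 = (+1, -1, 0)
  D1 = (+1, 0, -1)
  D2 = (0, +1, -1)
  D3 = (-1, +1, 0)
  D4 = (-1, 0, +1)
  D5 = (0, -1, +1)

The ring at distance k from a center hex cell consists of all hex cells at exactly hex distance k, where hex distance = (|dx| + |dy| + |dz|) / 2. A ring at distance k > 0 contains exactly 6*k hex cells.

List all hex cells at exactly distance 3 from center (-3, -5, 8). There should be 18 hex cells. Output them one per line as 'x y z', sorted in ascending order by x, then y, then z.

Walk ring at distance 3 from (-3, -5, 8):
Start at center + D4*3 = (-6, -5, 11)
  hex 0: (-6, -5, 11)
  hex 1: (-5, -6, 11)
  hex 2: (-4, -7, 11)
  hex 3: (-3, -8, 11)
  hex 4: (-2, -8, 10)
  hex 5: (-1, -8, 9)
  hex 6: (0, -8, 8)
  hex 7: (0, -7, 7)
  hex 8: (0, -6, 6)
  hex 9: (0, -5, 5)
  hex 10: (-1, -4, 5)
  hex 11: (-2, -3, 5)
  hex 12: (-3, -2, 5)
  hex 13: (-4, -2, 6)
  hex 14: (-5, -2, 7)
  hex 15: (-6, -2, 8)
  hex 16: (-6, -3, 9)
  hex 17: (-6, -4, 10)
Sorted: 18 hexes.

Answer: -6 -5 11
-6 -4 10
-6 -3 9
-6 -2 8
-5 -6 11
-5 -2 7
-4 -7 11
-4 -2 6
-3 -8 11
-3 -2 5
-2 -8 10
-2 -3 5
-1 -8 9
-1 -4 5
0 -8 8
0 -7 7
0 -6 6
0 -5 5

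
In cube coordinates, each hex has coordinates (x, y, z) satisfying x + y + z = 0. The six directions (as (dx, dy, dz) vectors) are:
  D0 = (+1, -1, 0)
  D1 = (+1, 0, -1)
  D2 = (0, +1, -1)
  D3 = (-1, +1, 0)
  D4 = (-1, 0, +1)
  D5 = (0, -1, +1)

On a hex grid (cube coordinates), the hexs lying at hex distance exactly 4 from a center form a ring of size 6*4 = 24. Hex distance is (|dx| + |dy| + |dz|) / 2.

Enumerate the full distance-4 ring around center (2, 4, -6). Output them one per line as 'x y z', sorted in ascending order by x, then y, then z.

Answer: -2 4 -2
-2 5 -3
-2 6 -4
-2 7 -5
-2 8 -6
-1 3 -2
-1 8 -7
0 2 -2
0 8 -8
1 1 -2
1 8 -9
2 0 -2
2 8 -10
3 0 -3
3 7 -10
4 0 -4
4 6 -10
5 0 -5
5 5 -10
6 0 -6
6 1 -7
6 2 -8
6 3 -9
6 4 -10

Derivation:
Walk ring at distance 4 from (2, 4, -6):
Start at center + D4*4 = (-2, 4, -2)
  hex 0: (-2, 4, -2)
  hex 1: (-1, 3, -2)
  hex 2: (0, 2, -2)
  hex 3: (1, 1, -2)
  hex 4: (2, 0, -2)
  hex 5: (3, 0, -3)
  hex 6: (4, 0, -4)
  hex 7: (5, 0, -5)
  hex 8: (6, 0, -6)
  hex 9: (6, 1, -7)
  hex 10: (6, 2, -8)
  hex 11: (6, 3, -9)
  hex 12: (6, 4, -10)
  hex 13: (5, 5, -10)
  hex 14: (4, 6, -10)
  hex 15: (3, 7, -10)
  hex 16: (2, 8, -10)
  hex 17: (1, 8, -9)
  hex 18: (0, 8, -8)
  hex 19: (-1, 8, -7)
  hex 20: (-2, 8, -6)
  hex 21: (-2, 7, -5)
  hex 22: (-2, 6, -4)
  hex 23: (-2, 5, -3)
Sorted: 24 hexes.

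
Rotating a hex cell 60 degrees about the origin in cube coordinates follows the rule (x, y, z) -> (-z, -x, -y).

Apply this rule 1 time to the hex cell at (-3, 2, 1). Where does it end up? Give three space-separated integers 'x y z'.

Start: (-3, 2, 1)
Step 1: (-3, 2, 1) -> (-(1), -(-3), -(2)) = (-1, 3, -2)

Answer: -1 3 -2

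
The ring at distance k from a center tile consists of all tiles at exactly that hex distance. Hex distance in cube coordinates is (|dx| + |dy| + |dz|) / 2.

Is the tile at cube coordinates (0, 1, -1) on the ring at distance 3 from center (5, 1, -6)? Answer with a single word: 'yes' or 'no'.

Answer: no

Derivation:
|px - cx| = |0 - 5| = 5
|py - cy| = |1 - 1| = 0
|pz - cz| = |-1 - (-6)| = 5
distance = (5+0+5)/2 = 10/2 = 5
radius = 3; distance != radius -> no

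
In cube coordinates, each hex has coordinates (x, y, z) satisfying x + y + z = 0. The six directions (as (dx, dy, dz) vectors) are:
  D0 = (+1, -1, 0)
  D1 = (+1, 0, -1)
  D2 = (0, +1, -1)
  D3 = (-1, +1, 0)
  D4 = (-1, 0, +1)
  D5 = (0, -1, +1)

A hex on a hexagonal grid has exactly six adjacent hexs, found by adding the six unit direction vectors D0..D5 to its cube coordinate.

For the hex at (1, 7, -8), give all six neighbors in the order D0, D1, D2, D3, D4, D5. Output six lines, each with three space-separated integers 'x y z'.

Center: (1, 7, -8). Add each direction:
  D0: (1, 7, -8) + (1, -1, 0) = (2, 6, -8)
  D1: (1, 7, -8) + (1, 0, -1) = (2, 7, -9)
  D2: (1, 7, -8) + (0, 1, -1) = (1, 8, -9)
  D3: (1, 7, -8) + (-1, 1, 0) = (0, 8, -8)
  D4: (1, 7, -8) + (-1, 0, 1) = (0, 7, -7)
  D5: (1, 7, -8) + (0, -1, 1) = (1, 6, -7)

Answer: 2 6 -8
2 7 -9
1 8 -9
0 8 -8
0 7 -7
1 6 -7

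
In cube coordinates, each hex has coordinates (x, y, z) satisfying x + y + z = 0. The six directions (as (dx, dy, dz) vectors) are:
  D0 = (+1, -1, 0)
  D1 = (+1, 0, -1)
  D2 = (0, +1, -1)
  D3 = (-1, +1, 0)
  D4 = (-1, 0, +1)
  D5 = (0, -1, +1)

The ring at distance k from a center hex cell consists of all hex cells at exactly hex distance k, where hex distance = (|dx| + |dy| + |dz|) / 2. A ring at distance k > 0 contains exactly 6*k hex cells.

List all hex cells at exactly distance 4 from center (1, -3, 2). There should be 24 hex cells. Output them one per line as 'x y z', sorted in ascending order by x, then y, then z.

Walk ring at distance 4 from (1, -3, 2):
Start at center + D4*4 = (-3, -3, 6)
  hex 0: (-3, -3, 6)
  hex 1: (-2, -4, 6)
  hex 2: (-1, -5, 6)
  hex 3: (0, -6, 6)
  hex 4: (1, -7, 6)
  hex 5: (2, -7, 5)
  hex 6: (3, -7, 4)
  hex 7: (4, -7, 3)
  hex 8: (5, -7, 2)
  hex 9: (5, -6, 1)
  hex 10: (5, -5, 0)
  hex 11: (5, -4, -1)
  hex 12: (5, -3, -2)
  hex 13: (4, -2, -2)
  hex 14: (3, -1, -2)
  hex 15: (2, 0, -2)
  hex 16: (1, 1, -2)
  hex 17: (0, 1, -1)
  hex 18: (-1, 1, 0)
  hex 19: (-2, 1, 1)
  hex 20: (-3, 1, 2)
  hex 21: (-3, 0, 3)
  hex 22: (-3, -1, 4)
  hex 23: (-3, -2, 5)
Sorted: 24 hexes.

Answer: -3 -3 6
-3 -2 5
-3 -1 4
-3 0 3
-3 1 2
-2 -4 6
-2 1 1
-1 -5 6
-1 1 0
0 -6 6
0 1 -1
1 -7 6
1 1 -2
2 -7 5
2 0 -2
3 -7 4
3 -1 -2
4 -7 3
4 -2 -2
5 -7 2
5 -6 1
5 -5 0
5 -4 -1
5 -3 -2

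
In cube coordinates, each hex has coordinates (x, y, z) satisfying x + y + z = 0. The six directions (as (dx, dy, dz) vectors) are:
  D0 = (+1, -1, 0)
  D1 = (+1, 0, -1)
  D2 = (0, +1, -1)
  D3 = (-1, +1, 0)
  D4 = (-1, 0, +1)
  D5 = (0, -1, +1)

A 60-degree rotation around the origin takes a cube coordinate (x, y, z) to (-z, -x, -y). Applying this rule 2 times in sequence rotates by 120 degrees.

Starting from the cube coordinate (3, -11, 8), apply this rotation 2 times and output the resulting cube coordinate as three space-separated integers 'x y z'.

Answer: -11 8 3

Derivation:
Start: (3, -11, 8)
Step 1: (3, -11, 8) -> (-(8), -(3), -(-11)) = (-8, -3, 11)
Step 2: (-8, -3, 11) -> (-(11), -(-8), -(-3)) = (-11, 8, 3)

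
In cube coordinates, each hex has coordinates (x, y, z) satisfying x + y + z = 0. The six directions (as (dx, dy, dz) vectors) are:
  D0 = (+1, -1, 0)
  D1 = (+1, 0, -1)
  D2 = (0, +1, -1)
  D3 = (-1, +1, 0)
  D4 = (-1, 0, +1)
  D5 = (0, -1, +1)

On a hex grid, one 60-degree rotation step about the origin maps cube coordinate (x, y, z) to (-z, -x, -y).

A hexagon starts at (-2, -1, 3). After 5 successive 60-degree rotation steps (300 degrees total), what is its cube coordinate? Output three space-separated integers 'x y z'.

Answer: 1 -3 2

Derivation:
Start: (-2, -1, 3)
Step 1: (-2, -1, 3) -> (-(3), -(-2), -(-1)) = (-3, 2, 1)
Step 2: (-3, 2, 1) -> (-(1), -(-3), -(2)) = (-1, 3, -2)
Step 3: (-1, 3, -2) -> (-(-2), -(-1), -(3)) = (2, 1, -3)
Step 4: (2, 1, -3) -> (-(-3), -(2), -(1)) = (3, -2, -1)
Step 5: (3, -2, -1) -> (-(-1), -(3), -(-2)) = (1, -3, 2)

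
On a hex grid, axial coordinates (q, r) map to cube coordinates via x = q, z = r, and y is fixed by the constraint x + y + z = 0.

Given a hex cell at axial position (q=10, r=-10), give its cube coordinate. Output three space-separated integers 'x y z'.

Answer: 10 0 -10

Derivation:
x = q = 10
z = r = -10
y = -x - z = -(10) - (-10) = 0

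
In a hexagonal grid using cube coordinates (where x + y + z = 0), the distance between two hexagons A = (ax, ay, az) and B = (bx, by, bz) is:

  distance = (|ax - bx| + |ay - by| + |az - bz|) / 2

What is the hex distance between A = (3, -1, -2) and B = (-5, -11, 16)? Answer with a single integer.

|ax - bx| = |3 - (-5)| = 8
|ay - by| = |-1 - (-11)| = 10
|az - bz| = |-2 - 16| = 18
distance = (8 + 10 + 18) / 2 = 36 / 2 = 18

Answer: 18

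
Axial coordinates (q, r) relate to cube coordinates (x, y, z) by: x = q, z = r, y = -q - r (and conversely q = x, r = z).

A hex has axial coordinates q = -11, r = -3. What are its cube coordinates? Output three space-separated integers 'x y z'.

Answer: -11 14 -3

Derivation:
x = q = -11
z = r = -3
y = -x - z = -(-11) - (-3) = 14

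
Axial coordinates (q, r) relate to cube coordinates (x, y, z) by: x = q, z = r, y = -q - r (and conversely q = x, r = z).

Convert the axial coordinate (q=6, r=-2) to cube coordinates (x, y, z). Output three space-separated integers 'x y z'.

Answer: 6 -4 -2

Derivation:
x = q = 6
z = r = -2
y = -x - z = -(6) - (-2) = -4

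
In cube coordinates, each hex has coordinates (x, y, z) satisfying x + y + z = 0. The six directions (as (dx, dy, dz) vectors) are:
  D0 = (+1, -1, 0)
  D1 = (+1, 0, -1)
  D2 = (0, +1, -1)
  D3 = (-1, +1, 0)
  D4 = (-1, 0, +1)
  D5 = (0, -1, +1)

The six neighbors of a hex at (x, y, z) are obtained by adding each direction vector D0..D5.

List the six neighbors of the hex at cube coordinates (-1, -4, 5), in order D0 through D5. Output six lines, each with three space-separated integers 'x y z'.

Answer: 0 -5 5
0 -4 4
-1 -3 4
-2 -3 5
-2 -4 6
-1 -5 6

Derivation:
Center: (-1, -4, 5). Add each direction:
  D0: (-1, -4, 5) + (1, -1, 0) = (0, -5, 5)
  D1: (-1, -4, 5) + (1, 0, -1) = (0, -4, 4)
  D2: (-1, -4, 5) + (0, 1, -1) = (-1, -3, 4)
  D3: (-1, -4, 5) + (-1, 1, 0) = (-2, -3, 5)
  D4: (-1, -4, 5) + (-1, 0, 1) = (-2, -4, 6)
  D5: (-1, -4, 5) + (0, -1, 1) = (-1, -5, 6)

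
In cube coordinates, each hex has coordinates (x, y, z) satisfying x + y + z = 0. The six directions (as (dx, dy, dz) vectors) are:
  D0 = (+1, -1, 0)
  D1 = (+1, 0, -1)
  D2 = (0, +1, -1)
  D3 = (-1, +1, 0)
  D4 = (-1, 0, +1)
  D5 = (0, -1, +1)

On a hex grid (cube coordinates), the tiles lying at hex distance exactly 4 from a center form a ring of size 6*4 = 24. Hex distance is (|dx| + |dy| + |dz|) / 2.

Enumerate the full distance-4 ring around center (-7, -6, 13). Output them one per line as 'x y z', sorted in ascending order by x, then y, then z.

Answer: -11 -6 17
-11 -5 16
-11 -4 15
-11 -3 14
-11 -2 13
-10 -7 17
-10 -2 12
-9 -8 17
-9 -2 11
-8 -9 17
-8 -2 10
-7 -10 17
-7 -2 9
-6 -10 16
-6 -3 9
-5 -10 15
-5 -4 9
-4 -10 14
-4 -5 9
-3 -10 13
-3 -9 12
-3 -8 11
-3 -7 10
-3 -6 9

Derivation:
Walk ring at distance 4 from (-7, -6, 13):
Start at center + D4*4 = (-11, -6, 17)
  hex 0: (-11, -6, 17)
  hex 1: (-10, -7, 17)
  hex 2: (-9, -8, 17)
  hex 3: (-8, -9, 17)
  hex 4: (-7, -10, 17)
  hex 5: (-6, -10, 16)
  hex 6: (-5, -10, 15)
  hex 7: (-4, -10, 14)
  hex 8: (-3, -10, 13)
  hex 9: (-3, -9, 12)
  hex 10: (-3, -8, 11)
  hex 11: (-3, -7, 10)
  hex 12: (-3, -6, 9)
  hex 13: (-4, -5, 9)
  hex 14: (-5, -4, 9)
  hex 15: (-6, -3, 9)
  hex 16: (-7, -2, 9)
  hex 17: (-8, -2, 10)
  hex 18: (-9, -2, 11)
  hex 19: (-10, -2, 12)
  hex 20: (-11, -2, 13)
  hex 21: (-11, -3, 14)
  hex 22: (-11, -4, 15)
  hex 23: (-11, -5, 16)
Sorted: 24 hexes.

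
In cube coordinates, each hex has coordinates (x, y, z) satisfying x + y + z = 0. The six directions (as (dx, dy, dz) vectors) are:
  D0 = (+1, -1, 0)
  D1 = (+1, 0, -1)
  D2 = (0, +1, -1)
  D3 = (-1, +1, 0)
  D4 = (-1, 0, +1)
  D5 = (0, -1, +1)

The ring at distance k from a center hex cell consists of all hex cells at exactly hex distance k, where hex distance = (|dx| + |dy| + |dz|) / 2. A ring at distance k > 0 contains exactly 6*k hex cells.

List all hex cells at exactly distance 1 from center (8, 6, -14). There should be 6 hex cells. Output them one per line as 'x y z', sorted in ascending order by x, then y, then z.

Answer: 7 6 -13
7 7 -14
8 5 -13
8 7 -15
9 5 -14
9 6 -15

Derivation:
Walk ring at distance 1 from (8, 6, -14):
Start at center + D4*1 = (7, 6, -13)
  hex 0: (7, 6, -13)
  hex 1: (8, 5, -13)
  hex 2: (9, 5, -14)
  hex 3: (9, 6, -15)
  hex 4: (8, 7, -15)
  hex 5: (7, 7, -14)
Sorted: 6 hexes.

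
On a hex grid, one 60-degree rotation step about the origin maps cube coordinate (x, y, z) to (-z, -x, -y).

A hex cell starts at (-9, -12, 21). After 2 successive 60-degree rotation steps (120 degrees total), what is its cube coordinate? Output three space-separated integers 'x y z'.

Start: (-9, -12, 21)
Step 1: (-9, -12, 21) -> (-(21), -(-9), -(-12)) = (-21, 9, 12)
Step 2: (-21, 9, 12) -> (-(12), -(-21), -(9)) = (-12, 21, -9)

Answer: -12 21 -9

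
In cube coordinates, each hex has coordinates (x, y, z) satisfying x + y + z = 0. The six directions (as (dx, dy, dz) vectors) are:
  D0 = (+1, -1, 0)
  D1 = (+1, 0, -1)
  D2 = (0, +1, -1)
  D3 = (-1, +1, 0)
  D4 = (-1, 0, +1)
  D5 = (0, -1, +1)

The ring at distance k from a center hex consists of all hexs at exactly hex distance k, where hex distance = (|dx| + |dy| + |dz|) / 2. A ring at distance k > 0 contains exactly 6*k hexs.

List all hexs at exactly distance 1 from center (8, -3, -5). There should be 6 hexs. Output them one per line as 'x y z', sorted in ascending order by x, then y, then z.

Walk ring at distance 1 from (8, -3, -5):
Start at center + D4*1 = (7, -3, -4)
  hex 0: (7, -3, -4)
  hex 1: (8, -4, -4)
  hex 2: (9, -4, -5)
  hex 3: (9, -3, -6)
  hex 4: (8, -2, -6)
  hex 5: (7, -2, -5)
Sorted: 6 hexes.

Answer: 7 -3 -4
7 -2 -5
8 -4 -4
8 -2 -6
9 -4 -5
9 -3 -6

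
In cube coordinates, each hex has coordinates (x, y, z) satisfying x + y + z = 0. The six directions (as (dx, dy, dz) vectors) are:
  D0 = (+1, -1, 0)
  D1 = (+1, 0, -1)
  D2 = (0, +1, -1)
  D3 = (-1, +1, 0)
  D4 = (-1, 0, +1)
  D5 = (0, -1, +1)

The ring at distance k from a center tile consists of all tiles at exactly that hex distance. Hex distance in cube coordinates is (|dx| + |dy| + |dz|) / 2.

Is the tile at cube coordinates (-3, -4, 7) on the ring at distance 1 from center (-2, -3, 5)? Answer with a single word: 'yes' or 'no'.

|px - cx| = |-3 - (-2)| = 1
|py - cy| = |-4 - (-3)| = 1
|pz - cz| = |7 - 5| = 2
distance = (1+1+2)/2 = 4/2 = 2
radius = 1; distance != radius -> no

Answer: no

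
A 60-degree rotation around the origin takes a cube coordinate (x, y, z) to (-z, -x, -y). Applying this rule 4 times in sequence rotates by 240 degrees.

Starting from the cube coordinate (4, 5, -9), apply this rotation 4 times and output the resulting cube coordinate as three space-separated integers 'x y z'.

Answer: -9 4 5

Derivation:
Start: (4, 5, -9)
Step 1: (4, 5, -9) -> (-(-9), -(4), -(5)) = (9, -4, -5)
Step 2: (9, -4, -5) -> (-(-5), -(9), -(-4)) = (5, -9, 4)
Step 3: (5, -9, 4) -> (-(4), -(5), -(-9)) = (-4, -5, 9)
Step 4: (-4, -5, 9) -> (-(9), -(-4), -(-5)) = (-9, 4, 5)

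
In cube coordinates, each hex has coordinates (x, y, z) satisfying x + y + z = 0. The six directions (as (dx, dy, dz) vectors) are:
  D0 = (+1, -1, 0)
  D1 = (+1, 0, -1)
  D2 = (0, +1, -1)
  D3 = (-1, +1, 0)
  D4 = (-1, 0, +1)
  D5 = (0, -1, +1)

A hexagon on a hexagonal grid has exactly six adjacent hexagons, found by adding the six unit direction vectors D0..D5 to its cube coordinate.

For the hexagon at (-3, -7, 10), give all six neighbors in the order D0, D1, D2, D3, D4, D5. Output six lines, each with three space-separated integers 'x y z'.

Answer: -2 -8 10
-2 -7 9
-3 -6 9
-4 -6 10
-4 -7 11
-3 -8 11

Derivation:
Center: (-3, -7, 10). Add each direction:
  D0: (-3, -7, 10) + (1, -1, 0) = (-2, -8, 10)
  D1: (-3, -7, 10) + (1, 0, -1) = (-2, -7, 9)
  D2: (-3, -7, 10) + (0, 1, -1) = (-3, -6, 9)
  D3: (-3, -7, 10) + (-1, 1, 0) = (-4, -6, 10)
  D4: (-3, -7, 10) + (-1, 0, 1) = (-4, -7, 11)
  D5: (-3, -7, 10) + (0, -1, 1) = (-3, -8, 11)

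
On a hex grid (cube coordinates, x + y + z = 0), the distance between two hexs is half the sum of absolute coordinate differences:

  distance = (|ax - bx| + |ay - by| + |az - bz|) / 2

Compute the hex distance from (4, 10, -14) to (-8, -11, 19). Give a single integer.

|ax - bx| = |4 - (-8)| = 12
|ay - by| = |10 - (-11)| = 21
|az - bz| = |-14 - 19| = 33
distance = (12 + 21 + 33) / 2 = 66 / 2 = 33

Answer: 33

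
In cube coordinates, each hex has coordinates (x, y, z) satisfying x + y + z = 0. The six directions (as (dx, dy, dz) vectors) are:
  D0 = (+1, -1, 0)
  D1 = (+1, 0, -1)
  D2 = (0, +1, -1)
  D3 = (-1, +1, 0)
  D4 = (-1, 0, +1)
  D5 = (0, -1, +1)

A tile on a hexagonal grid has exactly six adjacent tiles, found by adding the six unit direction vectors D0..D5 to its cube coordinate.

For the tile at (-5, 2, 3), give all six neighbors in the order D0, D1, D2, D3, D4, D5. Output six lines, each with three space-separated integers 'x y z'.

Answer: -4 1 3
-4 2 2
-5 3 2
-6 3 3
-6 2 4
-5 1 4

Derivation:
Center: (-5, 2, 3). Add each direction:
  D0: (-5, 2, 3) + (1, -1, 0) = (-4, 1, 3)
  D1: (-5, 2, 3) + (1, 0, -1) = (-4, 2, 2)
  D2: (-5, 2, 3) + (0, 1, -1) = (-5, 3, 2)
  D3: (-5, 2, 3) + (-1, 1, 0) = (-6, 3, 3)
  D4: (-5, 2, 3) + (-1, 0, 1) = (-6, 2, 4)
  D5: (-5, 2, 3) + (0, -1, 1) = (-5, 1, 4)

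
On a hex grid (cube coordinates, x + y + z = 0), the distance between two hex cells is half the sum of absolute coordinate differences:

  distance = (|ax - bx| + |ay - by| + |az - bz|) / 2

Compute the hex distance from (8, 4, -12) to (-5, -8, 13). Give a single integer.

Answer: 25

Derivation:
|ax - bx| = |8 - (-5)| = 13
|ay - by| = |4 - (-8)| = 12
|az - bz| = |-12 - 13| = 25
distance = (13 + 12 + 25) / 2 = 50 / 2 = 25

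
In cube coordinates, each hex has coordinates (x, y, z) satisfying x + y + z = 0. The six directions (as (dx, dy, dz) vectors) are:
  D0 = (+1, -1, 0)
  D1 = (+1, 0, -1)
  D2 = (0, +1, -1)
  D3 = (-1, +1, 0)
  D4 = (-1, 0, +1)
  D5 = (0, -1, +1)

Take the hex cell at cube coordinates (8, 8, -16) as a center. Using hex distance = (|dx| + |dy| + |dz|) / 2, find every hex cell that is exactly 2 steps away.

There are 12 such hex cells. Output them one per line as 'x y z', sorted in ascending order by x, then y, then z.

Walk ring at distance 2 from (8, 8, -16):
Start at center + D4*2 = (6, 8, -14)
  hex 0: (6, 8, -14)
  hex 1: (7, 7, -14)
  hex 2: (8, 6, -14)
  hex 3: (9, 6, -15)
  hex 4: (10, 6, -16)
  hex 5: (10, 7, -17)
  hex 6: (10, 8, -18)
  hex 7: (9, 9, -18)
  hex 8: (8, 10, -18)
  hex 9: (7, 10, -17)
  hex 10: (6, 10, -16)
  hex 11: (6, 9, -15)
Sorted: 12 hexes.

Answer: 6 8 -14
6 9 -15
6 10 -16
7 7 -14
7 10 -17
8 6 -14
8 10 -18
9 6 -15
9 9 -18
10 6 -16
10 7 -17
10 8 -18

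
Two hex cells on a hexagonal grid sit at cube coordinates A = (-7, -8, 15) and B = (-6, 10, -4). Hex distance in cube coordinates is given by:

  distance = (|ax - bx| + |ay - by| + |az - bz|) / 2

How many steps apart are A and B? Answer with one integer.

|ax - bx| = |-7 - (-6)| = 1
|ay - by| = |-8 - 10| = 18
|az - bz| = |15 - (-4)| = 19
distance = (1 + 18 + 19) / 2 = 38 / 2 = 19

Answer: 19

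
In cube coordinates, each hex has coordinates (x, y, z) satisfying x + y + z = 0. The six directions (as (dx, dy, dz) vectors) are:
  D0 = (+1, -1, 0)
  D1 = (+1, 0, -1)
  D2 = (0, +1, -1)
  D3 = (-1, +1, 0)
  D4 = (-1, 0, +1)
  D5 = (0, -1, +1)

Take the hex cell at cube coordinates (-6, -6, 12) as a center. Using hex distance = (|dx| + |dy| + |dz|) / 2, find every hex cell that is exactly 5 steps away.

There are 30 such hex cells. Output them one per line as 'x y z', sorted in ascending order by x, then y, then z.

Walk ring at distance 5 from (-6, -6, 12):
Start at center + D4*5 = (-11, -6, 17)
  hex 0: (-11, -6, 17)
  hex 1: (-10, -7, 17)
  hex 2: (-9, -8, 17)
  hex 3: (-8, -9, 17)
  hex 4: (-7, -10, 17)
  hex 5: (-6, -11, 17)
  hex 6: (-5, -11, 16)
  hex 7: (-4, -11, 15)
  hex 8: (-3, -11, 14)
  hex 9: (-2, -11, 13)
  hex 10: (-1, -11, 12)
  hex 11: (-1, -10, 11)
  hex 12: (-1, -9, 10)
  hex 13: (-1, -8, 9)
  hex 14: (-1, -7, 8)
  hex 15: (-1, -6, 7)
  hex 16: (-2, -5, 7)
  hex 17: (-3, -4, 7)
  hex 18: (-4, -3, 7)
  hex 19: (-5, -2, 7)
  hex 20: (-6, -1, 7)
  hex 21: (-7, -1, 8)
  hex 22: (-8, -1, 9)
  hex 23: (-9, -1, 10)
  hex 24: (-10, -1, 11)
  hex 25: (-11, -1, 12)
  hex 26: (-11, -2, 13)
  hex 27: (-11, -3, 14)
  hex 28: (-11, -4, 15)
  hex 29: (-11, -5, 16)
Sorted: 30 hexes.

Answer: -11 -6 17
-11 -5 16
-11 -4 15
-11 -3 14
-11 -2 13
-11 -1 12
-10 -7 17
-10 -1 11
-9 -8 17
-9 -1 10
-8 -9 17
-8 -1 9
-7 -10 17
-7 -1 8
-6 -11 17
-6 -1 7
-5 -11 16
-5 -2 7
-4 -11 15
-4 -3 7
-3 -11 14
-3 -4 7
-2 -11 13
-2 -5 7
-1 -11 12
-1 -10 11
-1 -9 10
-1 -8 9
-1 -7 8
-1 -6 7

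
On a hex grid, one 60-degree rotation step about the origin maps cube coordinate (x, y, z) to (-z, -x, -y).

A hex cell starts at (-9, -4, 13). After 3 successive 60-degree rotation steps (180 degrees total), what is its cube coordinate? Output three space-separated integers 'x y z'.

Start: (-9, -4, 13)
Step 1: (-9, -4, 13) -> (-(13), -(-9), -(-4)) = (-13, 9, 4)
Step 2: (-13, 9, 4) -> (-(4), -(-13), -(9)) = (-4, 13, -9)
Step 3: (-4, 13, -9) -> (-(-9), -(-4), -(13)) = (9, 4, -13)

Answer: 9 4 -13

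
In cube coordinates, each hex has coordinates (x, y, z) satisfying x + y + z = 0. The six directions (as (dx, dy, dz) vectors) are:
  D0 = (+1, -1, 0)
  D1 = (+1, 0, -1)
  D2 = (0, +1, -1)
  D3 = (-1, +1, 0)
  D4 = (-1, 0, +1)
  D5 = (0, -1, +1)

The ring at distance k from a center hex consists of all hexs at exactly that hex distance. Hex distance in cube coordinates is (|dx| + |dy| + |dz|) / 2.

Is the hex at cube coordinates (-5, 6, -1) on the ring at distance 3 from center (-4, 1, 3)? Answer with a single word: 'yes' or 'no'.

|px - cx| = |-5 - (-4)| = 1
|py - cy| = |6 - 1| = 5
|pz - cz| = |-1 - 3| = 4
distance = (1+5+4)/2 = 10/2 = 5
radius = 3; distance != radius -> no

Answer: no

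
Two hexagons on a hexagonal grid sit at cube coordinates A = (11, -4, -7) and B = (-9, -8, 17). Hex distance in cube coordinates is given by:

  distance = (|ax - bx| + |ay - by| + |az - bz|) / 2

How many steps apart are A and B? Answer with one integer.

|ax - bx| = |11 - (-9)| = 20
|ay - by| = |-4 - (-8)| = 4
|az - bz| = |-7 - 17| = 24
distance = (20 + 4 + 24) / 2 = 48 / 2 = 24

Answer: 24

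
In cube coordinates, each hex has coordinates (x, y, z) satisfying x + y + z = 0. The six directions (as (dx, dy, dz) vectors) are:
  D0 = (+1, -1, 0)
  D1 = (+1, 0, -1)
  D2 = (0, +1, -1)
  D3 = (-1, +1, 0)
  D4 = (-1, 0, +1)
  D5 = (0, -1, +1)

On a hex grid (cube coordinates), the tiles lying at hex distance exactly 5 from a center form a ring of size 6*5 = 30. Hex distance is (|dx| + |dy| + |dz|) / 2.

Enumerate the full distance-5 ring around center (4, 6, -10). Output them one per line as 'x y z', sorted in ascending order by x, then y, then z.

Answer: -1 6 -5
-1 7 -6
-1 8 -7
-1 9 -8
-1 10 -9
-1 11 -10
0 5 -5
0 11 -11
1 4 -5
1 11 -12
2 3 -5
2 11 -13
3 2 -5
3 11 -14
4 1 -5
4 11 -15
5 1 -6
5 10 -15
6 1 -7
6 9 -15
7 1 -8
7 8 -15
8 1 -9
8 7 -15
9 1 -10
9 2 -11
9 3 -12
9 4 -13
9 5 -14
9 6 -15

Derivation:
Walk ring at distance 5 from (4, 6, -10):
Start at center + D4*5 = (-1, 6, -5)
  hex 0: (-1, 6, -5)
  hex 1: (0, 5, -5)
  hex 2: (1, 4, -5)
  hex 3: (2, 3, -5)
  hex 4: (3, 2, -5)
  hex 5: (4, 1, -5)
  hex 6: (5, 1, -6)
  hex 7: (6, 1, -7)
  hex 8: (7, 1, -8)
  hex 9: (8, 1, -9)
  hex 10: (9, 1, -10)
  hex 11: (9, 2, -11)
  hex 12: (9, 3, -12)
  hex 13: (9, 4, -13)
  hex 14: (9, 5, -14)
  hex 15: (9, 6, -15)
  hex 16: (8, 7, -15)
  hex 17: (7, 8, -15)
  hex 18: (6, 9, -15)
  hex 19: (5, 10, -15)
  hex 20: (4, 11, -15)
  hex 21: (3, 11, -14)
  hex 22: (2, 11, -13)
  hex 23: (1, 11, -12)
  hex 24: (0, 11, -11)
  hex 25: (-1, 11, -10)
  hex 26: (-1, 10, -9)
  hex 27: (-1, 9, -8)
  hex 28: (-1, 8, -7)
  hex 29: (-1, 7, -6)
Sorted: 30 hexes.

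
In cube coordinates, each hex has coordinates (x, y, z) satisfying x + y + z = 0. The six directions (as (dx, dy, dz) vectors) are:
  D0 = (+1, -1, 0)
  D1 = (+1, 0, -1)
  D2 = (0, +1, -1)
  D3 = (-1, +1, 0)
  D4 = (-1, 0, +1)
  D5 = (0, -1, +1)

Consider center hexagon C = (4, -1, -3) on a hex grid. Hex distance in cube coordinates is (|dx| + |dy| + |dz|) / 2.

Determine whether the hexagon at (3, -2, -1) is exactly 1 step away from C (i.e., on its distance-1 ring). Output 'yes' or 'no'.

|px - cx| = |3 - 4| = 1
|py - cy| = |-2 - (-1)| = 1
|pz - cz| = |-1 - (-3)| = 2
distance = (1+1+2)/2 = 4/2 = 2
radius = 1; distance != radius -> no

Answer: no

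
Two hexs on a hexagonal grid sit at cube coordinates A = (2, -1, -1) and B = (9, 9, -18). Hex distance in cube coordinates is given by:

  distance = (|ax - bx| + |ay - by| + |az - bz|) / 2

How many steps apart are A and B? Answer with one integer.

|ax - bx| = |2 - 9| = 7
|ay - by| = |-1 - 9| = 10
|az - bz| = |-1 - (-18)| = 17
distance = (7 + 10 + 17) / 2 = 34 / 2 = 17

Answer: 17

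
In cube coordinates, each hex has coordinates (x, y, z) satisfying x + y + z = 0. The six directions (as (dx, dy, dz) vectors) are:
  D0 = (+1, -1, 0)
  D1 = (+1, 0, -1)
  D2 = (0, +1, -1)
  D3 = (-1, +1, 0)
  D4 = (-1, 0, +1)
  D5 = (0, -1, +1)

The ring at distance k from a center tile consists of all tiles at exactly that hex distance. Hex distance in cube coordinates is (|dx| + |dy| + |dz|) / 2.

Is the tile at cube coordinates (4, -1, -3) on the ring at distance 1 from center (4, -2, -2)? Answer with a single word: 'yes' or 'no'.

|px - cx| = |4 - 4| = 0
|py - cy| = |-1 - (-2)| = 1
|pz - cz| = |-3 - (-2)| = 1
distance = (0+1+1)/2 = 2/2 = 1
radius = 1; distance == radius -> yes

Answer: yes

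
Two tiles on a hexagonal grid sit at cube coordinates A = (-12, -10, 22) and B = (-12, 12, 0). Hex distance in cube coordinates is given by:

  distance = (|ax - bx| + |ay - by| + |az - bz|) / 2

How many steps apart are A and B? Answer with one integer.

Answer: 22

Derivation:
|ax - bx| = |-12 - (-12)| = 0
|ay - by| = |-10 - 12| = 22
|az - bz| = |22 - 0| = 22
distance = (0 + 22 + 22) / 2 = 44 / 2 = 22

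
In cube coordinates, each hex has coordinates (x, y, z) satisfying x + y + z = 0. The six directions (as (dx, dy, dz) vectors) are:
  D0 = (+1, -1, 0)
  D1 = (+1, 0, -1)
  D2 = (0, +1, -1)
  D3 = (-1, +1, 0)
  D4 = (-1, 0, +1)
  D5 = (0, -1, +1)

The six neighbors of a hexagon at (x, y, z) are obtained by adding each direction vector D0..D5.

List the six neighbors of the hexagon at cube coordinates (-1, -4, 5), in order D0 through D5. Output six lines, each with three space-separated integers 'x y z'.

Answer: 0 -5 5
0 -4 4
-1 -3 4
-2 -3 5
-2 -4 6
-1 -5 6

Derivation:
Center: (-1, -4, 5). Add each direction:
  D0: (-1, -4, 5) + (1, -1, 0) = (0, -5, 5)
  D1: (-1, -4, 5) + (1, 0, -1) = (0, -4, 4)
  D2: (-1, -4, 5) + (0, 1, -1) = (-1, -3, 4)
  D3: (-1, -4, 5) + (-1, 1, 0) = (-2, -3, 5)
  D4: (-1, -4, 5) + (-1, 0, 1) = (-2, -4, 6)
  D5: (-1, -4, 5) + (0, -1, 1) = (-1, -5, 6)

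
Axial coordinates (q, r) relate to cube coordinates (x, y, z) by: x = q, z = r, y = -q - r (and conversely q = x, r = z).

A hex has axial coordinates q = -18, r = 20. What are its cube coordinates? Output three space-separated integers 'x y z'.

Answer: -18 -2 20

Derivation:
x = q = -18
z = r = 20
y = -x - z = -(-18) - (20) = -2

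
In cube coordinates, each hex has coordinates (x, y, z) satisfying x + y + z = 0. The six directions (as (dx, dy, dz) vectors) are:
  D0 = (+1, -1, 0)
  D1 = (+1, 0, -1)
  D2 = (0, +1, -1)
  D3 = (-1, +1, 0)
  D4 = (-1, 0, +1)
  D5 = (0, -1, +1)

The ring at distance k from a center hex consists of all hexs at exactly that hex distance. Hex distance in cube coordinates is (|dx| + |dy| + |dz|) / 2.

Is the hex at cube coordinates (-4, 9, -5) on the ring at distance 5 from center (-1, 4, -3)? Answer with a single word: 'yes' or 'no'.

Answer: yes

Derivation:
|px - cx| = |-4 - (-1)| = 3
|py - cy| = |9 - 4| = 5
|pz - cz| = |-5 - (-3)| = 2
distance = (3+5+2)/2 = 10/2 = 5
radius = 5; distance == radius -> yes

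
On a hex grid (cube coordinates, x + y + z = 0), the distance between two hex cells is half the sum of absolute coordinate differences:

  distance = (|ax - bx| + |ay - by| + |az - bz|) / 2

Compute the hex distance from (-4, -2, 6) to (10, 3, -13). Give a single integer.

Answer: 19

Derivation:
|ax - bx| = |-4 - 10| = 14
|ay - by| = |-2 - 3| = 5
|az - bz| = |6 - (-13)| = 19
distance = (14 + 5 + 19) / 2 = 38 / 2 = 19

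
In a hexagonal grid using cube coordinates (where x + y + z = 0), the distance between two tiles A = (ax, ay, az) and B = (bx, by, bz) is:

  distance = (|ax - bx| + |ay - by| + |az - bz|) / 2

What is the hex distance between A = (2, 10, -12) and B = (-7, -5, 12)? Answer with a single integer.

Answer: 24

Derivation:
|ax - bx| = |2 - (-7)| = 9
|ay - by| = |10 - (-5)| = 15
|az - bz| = |-12 - 12| = 24
distance = (9 + 15 + 24) / 2 = 48 / 2 = 24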